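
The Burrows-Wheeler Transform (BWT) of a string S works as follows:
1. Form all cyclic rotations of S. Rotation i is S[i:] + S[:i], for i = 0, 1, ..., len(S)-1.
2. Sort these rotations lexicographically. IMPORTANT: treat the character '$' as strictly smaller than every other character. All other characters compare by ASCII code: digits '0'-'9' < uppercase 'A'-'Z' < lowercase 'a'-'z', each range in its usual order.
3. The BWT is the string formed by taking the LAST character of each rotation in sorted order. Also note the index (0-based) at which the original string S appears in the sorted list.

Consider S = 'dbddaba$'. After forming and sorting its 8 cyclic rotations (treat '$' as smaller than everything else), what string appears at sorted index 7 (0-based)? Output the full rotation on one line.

All 8 rotations (rotation i = S[i:]+S[:i]):
  rot[0] = dbddaba$
  rot[1] = bddaba$d
  rot[2] = ddaba$db
  rot[3] = daba$dbd
  rot[4] = aba$dbdd
  rot[5] = ba$dbdda
  rot[6] = a$dbddab
  rot[7] = $dbddaba
Sorted (with $ < everything):
  sorted[0] = $dbddaba
  sorted[1] = a$dbddab
  sorted[2] = aba$dbdd
  sorted[3] = ba$dbdda
  sorted[4] = bddaba$d
  sorted[5] = daba$dbd
  sorted[6] = dbddaba$
  sorted[7] = ddaba$db
sorted[7] = ddaba$db

Answer: ddaba$db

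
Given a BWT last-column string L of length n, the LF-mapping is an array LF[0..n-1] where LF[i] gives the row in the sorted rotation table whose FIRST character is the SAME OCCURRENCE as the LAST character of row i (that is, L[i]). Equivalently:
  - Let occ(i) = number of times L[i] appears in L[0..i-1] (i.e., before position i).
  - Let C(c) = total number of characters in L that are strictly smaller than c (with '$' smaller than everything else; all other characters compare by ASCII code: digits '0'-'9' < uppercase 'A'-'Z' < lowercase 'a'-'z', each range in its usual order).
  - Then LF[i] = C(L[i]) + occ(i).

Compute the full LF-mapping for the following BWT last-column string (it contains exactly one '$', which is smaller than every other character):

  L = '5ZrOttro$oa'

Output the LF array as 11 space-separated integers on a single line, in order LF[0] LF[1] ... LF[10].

Answer: 1 3 7 2 9 10 8 5 0 6 4

Derivation:
Char counts: '$':1, '5':1, 'O':1, 'Z':1, 'a':1, 'o':2, 'r':2, 't':2
C (first-col start): C('$')=0, C('5')=1, C('O')=2, C('Z')=3, C('a')=4, C('o')=5, C('r')=7, C('t')=9
L[0]='5': occ=0, LF[0]=C('5')+0=1+0=1
L[1]='Z': occ=0, LF[1]=C('Z')+0=3+0=3
L[2]='r': occ=0, LF[2]=C('r')+0=7+0=7
L[3]='O': occ=0, LF[3]=C('O')+0=2+0=2
L[4]='t': occ=0, LF[4]=C('t')+0=9+0=9
L[5]='t': occ=1, LF[5]=C('t')+1=9+1=10
L[6]='r': occ=1, LF[6]=C('r')+1=7+1=8
L[7]='o': occ=0, LF[7]=C('o')+0=5+0=5
L[8]='$': occ=0, LF[8]=C('$')+0=0+0=0
L[9]='o': occ=1, LF[9]=C('o')+1=5+1=6
L[10]='a': occ=0, LF[10]=C('a')+0=4+0=4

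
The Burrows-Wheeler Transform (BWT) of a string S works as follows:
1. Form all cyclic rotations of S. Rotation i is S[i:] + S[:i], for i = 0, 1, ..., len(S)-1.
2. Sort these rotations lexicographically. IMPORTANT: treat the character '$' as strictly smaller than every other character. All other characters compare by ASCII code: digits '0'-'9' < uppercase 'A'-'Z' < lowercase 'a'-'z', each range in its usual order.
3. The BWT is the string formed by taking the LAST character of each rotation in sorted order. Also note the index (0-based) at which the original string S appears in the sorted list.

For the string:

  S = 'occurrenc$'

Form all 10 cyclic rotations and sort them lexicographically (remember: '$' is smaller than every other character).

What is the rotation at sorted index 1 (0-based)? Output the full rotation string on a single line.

All 10 rotations (rotation i = S[i:]+S[:i]):
  rot[0] = occurrenc$
  rot[1] = ccurrenc$o
  rot[2] = currenc$oc
  rot[3] = urrenc$occ
  rot[4] = rrenc$occu
  rot[5] = renc$occur
  rot[6] = enc$occurr
  rot[7] = nc$occurre
  rot[8] = c$occurren
  rot[9] = $occurrenc
Sorted (with $ < everything):
  sorted[0] = $occurrenc
  sorted[1] = c$occurren
  sorted[2] = ccurrenc$o
  sorted[3] = currenc$oc
  sorted[4] = enc$occurr
  sorted[5] = nc$occurre
  sorted[6] = occurrenc$
  sorted[7] = renc$occur
  sorted[8] = rrenc$occu
  sorted[9] = urrenc$occ
sorted[1] = c$occurren

Answer: c$occurren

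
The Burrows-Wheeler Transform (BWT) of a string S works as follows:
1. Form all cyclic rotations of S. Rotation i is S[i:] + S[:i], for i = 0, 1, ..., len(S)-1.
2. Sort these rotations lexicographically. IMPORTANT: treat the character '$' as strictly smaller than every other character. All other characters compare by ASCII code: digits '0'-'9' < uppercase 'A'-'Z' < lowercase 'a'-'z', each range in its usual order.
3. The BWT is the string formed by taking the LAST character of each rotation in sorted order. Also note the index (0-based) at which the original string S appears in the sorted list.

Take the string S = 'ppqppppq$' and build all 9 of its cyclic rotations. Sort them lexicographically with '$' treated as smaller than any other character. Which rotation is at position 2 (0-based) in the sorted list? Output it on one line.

All 9 rotations (rotation i = S[i:]+S[:i]):
  rot[0] = ppqppppq$
  rot[1] = pqppppq$p
  rot[2] = qppppq$pp
  rot[3] = ppppq$ppq
  rot[4] = pppq$ppqp
  rot[5] = ppq$ppqpp
  rot[6] = pq$ppqppp
  rot[7] = q$ppqpppp
  rot[8] = $ppqppppq
Sorted (with $ < everything):
  sorted[0] = $ppqppppq
  sorted[1] = ppppq$ppq
  sorted[2] = pppq$ppqp
  sorted[3] = ppq$ppqpp
  sorted[4] = ppqppppq$
  sorted[5] = pq$ppqppp
  sorted[6] = pqppppq$p
  sorted[7] = q$ppqpppp
  sorted[8] = qppppq$pp
sorted[2] = pppq$ppqp

Answer: pppq$ppqp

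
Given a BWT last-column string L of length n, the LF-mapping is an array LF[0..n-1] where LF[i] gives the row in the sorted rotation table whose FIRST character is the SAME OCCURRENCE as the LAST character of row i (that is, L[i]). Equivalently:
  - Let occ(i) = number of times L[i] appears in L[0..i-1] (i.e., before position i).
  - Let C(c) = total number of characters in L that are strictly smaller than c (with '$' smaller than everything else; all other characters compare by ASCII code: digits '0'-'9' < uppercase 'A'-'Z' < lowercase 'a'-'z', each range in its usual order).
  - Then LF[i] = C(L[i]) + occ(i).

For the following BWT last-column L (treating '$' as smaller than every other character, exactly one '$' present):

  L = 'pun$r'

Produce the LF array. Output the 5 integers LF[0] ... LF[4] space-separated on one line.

Char counts: '$':1, 'n':1, 'p':1, 'r':1, 'u':1
C (first-col start): C('$')=0, C('n')=1, C('p')=2, C('r')=3, C('u')=4
L[0]='p': occ=0, LF[0]=C('p')+0=2+0=2
L[1]='u': occ=0, LF[1]=C('u')+0=4+0=4
L[2]='n': occ=0, LF[2]=C('n')+0=1+0=1
L[3]='$': occ=0, LF[3]=C('$')+0=0+0=0
L[4]='r': occ=0, LF[4]=C('r')+0=3+0=3

Answer: 2 4 1 0 3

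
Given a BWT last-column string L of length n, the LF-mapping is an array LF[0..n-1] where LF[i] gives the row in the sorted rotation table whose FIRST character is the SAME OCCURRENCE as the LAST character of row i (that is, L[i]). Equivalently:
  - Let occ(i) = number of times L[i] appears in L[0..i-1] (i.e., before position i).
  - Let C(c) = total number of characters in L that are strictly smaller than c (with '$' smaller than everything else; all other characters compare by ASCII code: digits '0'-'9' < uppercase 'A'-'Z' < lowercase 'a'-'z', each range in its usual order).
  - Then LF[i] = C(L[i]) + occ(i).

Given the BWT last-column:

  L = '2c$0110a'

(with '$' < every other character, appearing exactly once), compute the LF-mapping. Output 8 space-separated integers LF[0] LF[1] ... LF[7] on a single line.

Answer: 5 7 0 1 3 4 2 6

Derivation:
Char counts: '$':1, '0':2, '1':2, '2':1, 'a':1, 'c':1
C (first-col start): C('$')=0, C('0')=1, C('1')=3, C('2')=5, C('a')=6, C('c')=7
L[0]='2': occ=0, LF[0]=C('2')+0=5+0=5
L[1]='c': occ=0, LF[1]=C('c')+0=7+0=7
L[2]='$': occ=0, LF[2]=C('$')+0=0+0=0
L[3]='0': occ=0, LF[3]=C('0')+0=1+0=1
L[4]='1': occ=0, LF[4]=C('1')+0=3+0=3
L[5]='1': occ=1, LF[5]=C('1')+1=3+1=4
L[6]='0': occ=1, LF[6]=C('0')+1=1+1=2
L[7]='a': occ=0, LF[7]=C('a')+0=6+0=6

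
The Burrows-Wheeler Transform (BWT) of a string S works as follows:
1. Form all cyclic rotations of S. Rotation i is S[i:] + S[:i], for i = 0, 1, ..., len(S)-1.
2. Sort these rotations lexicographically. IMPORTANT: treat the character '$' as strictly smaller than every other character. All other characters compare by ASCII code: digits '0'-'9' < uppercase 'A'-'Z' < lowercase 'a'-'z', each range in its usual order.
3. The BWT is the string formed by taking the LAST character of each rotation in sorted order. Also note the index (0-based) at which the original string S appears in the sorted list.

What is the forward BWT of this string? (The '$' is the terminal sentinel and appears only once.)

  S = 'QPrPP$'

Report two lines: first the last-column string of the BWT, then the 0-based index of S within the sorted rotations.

All 6 rotations (rotation i = S[i:]+S[:i]):
  rot[0] = QPrPP$
  rot[1] = PrPP$Q
  rot[2] = rPP$QP
  rot[3] = PP$QPr
  rot[4] = P$QPrP
  rot[5] = $QPrPP
Sorted (with $ < everything):
  sorted[0] = $QPrPP  (last char: 'P')
  sorted[1] = P$QPrP  (last char: 'P')
  sorted[2] = PP$QPr  (last char: 'r')
  sorted[3] = PrPP$Q  (last char: 'Q')
  sorted[4] = QPrPP$  (last char: '$')
  sorted[5] = rPP$QP  (last char: 'P')
Last column: PPrQ$P
Original string S is at sorted index 4

Answer: PPrQ$P
4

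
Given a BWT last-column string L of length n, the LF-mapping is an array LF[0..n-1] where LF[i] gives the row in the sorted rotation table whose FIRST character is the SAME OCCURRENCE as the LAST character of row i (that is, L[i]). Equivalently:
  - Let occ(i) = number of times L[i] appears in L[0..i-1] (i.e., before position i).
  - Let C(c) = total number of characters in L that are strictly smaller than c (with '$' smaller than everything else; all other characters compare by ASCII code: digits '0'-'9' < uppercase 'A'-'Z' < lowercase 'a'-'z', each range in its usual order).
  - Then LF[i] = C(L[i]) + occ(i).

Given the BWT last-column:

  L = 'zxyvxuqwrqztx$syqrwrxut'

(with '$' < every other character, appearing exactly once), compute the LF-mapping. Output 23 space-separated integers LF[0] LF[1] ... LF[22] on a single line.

Answer: 21 15 19 12 16 10 1 13 4 2 22 8 17 0 7 20 3 5 14 6 18 11 9

Derivation:
Char counts: '$':1, 'q':3, 'r':3, 's':1, 't':2, 'u':2, 'v':1, 'w':2, 'x':4, 'y':2, 'z':2
C (first-col start): C('$')=0, C('q')=1, C('r')=4, C('s')=7, C('t')=8, C('u')=10, C('v')=12, C('w')=13, C('x')=15, C('y')=19, C('z')=21
L[0]='z': occ=0, LF[0]=C('z')+0=21+0=21
L[1]='x': occ=0, LF[1]=C('x')+0=15+0=15
L[2]='y': occ=0, LF[2]=C('y')+0=19+0=19
L[3]='v': occ=0, LF[3]=C('v')+0=12+0=12
L[4]='x': occ=1, LF[4]=C('x')+1=15+1=16
L[5]='u': occ=0, LF[5]=C('u')+0=10+0=10
L[6]='q': occ=0, LF[6]=C('q')+0=1+0=1
L[7]='w': occ=0, LF[7]=C('w')+0=13+0=13
L[8]='r': occ=0, LF[8]=C('r')+0=4+0=4
L[9]='q': occ=1, LF[9]=C('q')+1=1+1=2
L[10]='z': occ=1, LF[10]=C('z')+1=21+1=22
L[11]='t': occ=0, LF[11]=C('t')+0=8+0=8
L[12]='x': occ=2, LF[12]=C('x')+2=15+2=17
L[13]='$': occ=0, LF[13]=C('$')+0=0+0=0
L[14]='s': occ=0, LF[14]=C('s')+0=7+0=7
L[15]='y': occ=1, LF[15]=C('y')+1=19+1=20
L[16]='q': occ=2, LF[16]=C('q')+2=1+2=3
L[17]='r': occ=1, LF[17]=C('r')+1=4+1=5
L[18]='w': occ=1, LF[18]=C('w')+1=13+1=14
L[19]='r': occ=2, LF[19]=C('r')+2=4+2=6
L[20]='x': occ=3, LF[20]=C('x')+3=15+3=18
L[21]='u': occ=1, LF[21]=C('u')+1=10+1=11
L[22]='t': occ=1, LF[22]=C('t')+1=8+1=9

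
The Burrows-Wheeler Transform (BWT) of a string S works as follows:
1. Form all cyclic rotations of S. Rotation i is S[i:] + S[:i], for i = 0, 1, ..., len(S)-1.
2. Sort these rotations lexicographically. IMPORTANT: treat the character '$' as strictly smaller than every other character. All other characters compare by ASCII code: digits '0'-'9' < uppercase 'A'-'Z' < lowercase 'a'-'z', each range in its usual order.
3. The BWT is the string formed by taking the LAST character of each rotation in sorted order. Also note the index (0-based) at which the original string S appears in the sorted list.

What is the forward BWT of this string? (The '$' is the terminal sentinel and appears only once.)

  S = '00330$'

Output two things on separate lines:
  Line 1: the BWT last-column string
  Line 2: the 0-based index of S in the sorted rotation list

Answer: 03$030
2

Derivation:
All 6 rotations (rotation i = S[i:]+S[:i]):
  rot[0] = 00330$
  rot[1] = 0330$0
  rot[2] = 330$00
  rot[3] = 30$003
  rot[4] = 0$0033
  rot[5] = $00330
Sorted (with $ < everything):
  sorted[0] = $00330  (last char: '0')
  sorted[1] = 0$0033  (last char: '3')
  sorted[2] = 00330$  (last char: '$')
  sorted[3] = 0330$0  (last char: '0')
  sorted[4] = 30$003  (last char: '3')
  sorted[5] = 330$00  (last char: '0')
Last column: 03$030
Original string S is at sorted index 2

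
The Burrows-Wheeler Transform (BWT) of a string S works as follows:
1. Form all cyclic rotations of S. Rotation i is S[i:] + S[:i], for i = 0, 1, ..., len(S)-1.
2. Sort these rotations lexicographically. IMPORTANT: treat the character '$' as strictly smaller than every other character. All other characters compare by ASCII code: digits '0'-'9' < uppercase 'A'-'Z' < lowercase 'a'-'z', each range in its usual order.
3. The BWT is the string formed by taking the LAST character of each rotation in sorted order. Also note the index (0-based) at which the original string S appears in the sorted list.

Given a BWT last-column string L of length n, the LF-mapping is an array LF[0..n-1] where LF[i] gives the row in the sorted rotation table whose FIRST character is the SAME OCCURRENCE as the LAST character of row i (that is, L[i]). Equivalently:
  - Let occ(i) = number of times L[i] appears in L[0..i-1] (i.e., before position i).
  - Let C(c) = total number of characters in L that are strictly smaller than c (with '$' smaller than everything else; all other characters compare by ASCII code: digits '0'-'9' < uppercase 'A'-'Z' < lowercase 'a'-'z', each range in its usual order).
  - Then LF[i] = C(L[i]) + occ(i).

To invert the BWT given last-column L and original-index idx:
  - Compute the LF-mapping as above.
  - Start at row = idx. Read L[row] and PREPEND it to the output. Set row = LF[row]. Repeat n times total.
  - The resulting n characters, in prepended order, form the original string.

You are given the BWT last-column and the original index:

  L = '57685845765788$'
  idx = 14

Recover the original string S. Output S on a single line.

LF mapping: 2 8 6 11 3 12 1 4 9 7 5 10 13 14 0
Walk LF starting at row 14, prepending L[row]:
  step 1: row=14, L[14]='$', prepend. Next row=LF[14]=0
  step 2: row=0, L[0]='5', prepend. Next row=LF[0]=2
  step 3: row=2, L[2]='6', prepend. Next row=LF[2]=6
  step 4: row=6, L[6]='4', prepend. Next row=LF[6]=1
  step 5: row=1, L[1]='7', prepend. Next row=LF[1]=8
  step 6: row=8, L[8]='7', prepend. Next row=LF[8]=9
  step 7: row=9, L[9]='6', prepend. Next row=LF[9]=7
  step 8: row=7, L[7]='5', prepend. Next row=LF[7]=4
  step 9: row=4, L[4]='5', prepend. Next row=LF[4]=3
  step 10: row=3, L[3]='8', prepend. Next row=LF[3]=11
  step 11: row=11, L[11]='7', prepend. Next row=LF[11]=10
  step 12: row=10, L[10]='5', prepend. Next row=LF[10]=5
  step 13: row=5, L[5]='8', prepend. Next row=LF[5]=12
  step 14: row=12, L[12]='8', prepend. Next row=LF[12]=13
  step 15: row=13, L[13]='8', prepend. Next row=LF[13]=14
Reversed output: 88857855677465$

Answer: 88857855677465$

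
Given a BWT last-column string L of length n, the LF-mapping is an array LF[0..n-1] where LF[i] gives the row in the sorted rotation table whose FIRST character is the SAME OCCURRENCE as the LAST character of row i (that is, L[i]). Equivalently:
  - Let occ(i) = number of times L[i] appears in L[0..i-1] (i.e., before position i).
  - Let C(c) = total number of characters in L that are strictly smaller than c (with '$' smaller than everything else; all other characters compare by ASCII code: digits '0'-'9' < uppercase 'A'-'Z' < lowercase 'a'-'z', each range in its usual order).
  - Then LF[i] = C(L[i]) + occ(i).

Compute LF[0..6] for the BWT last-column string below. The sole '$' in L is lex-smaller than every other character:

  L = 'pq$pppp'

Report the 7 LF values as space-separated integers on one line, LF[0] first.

Answer: 1 6 0 2 3 4 5

Derivation:
Char counts: '$':1, 'p':5, 'q':1
C (first-col start): C('$')=0, C('p')=1, C('q')=6
L[0]='p': occ=0, LF[0]=C('p')+0=1+0=1
L[1]='q': occ=0, LF[1]=C('q')+0=6+0=6
L[2]='$': occ=0, LF[2]=C('$')+0=0+0=0
L[3]='p': occ=1, LF[3]=C('p')+1=1+1=2
L[4]='p': occ=2, LF[4]=C('p')+2=1+2=3
L[5]='p': occ=3, LF[5]=C('p')+3=1+3=4
L[6]='p': occ=4, LF[6]=C('p')+4=1+4=5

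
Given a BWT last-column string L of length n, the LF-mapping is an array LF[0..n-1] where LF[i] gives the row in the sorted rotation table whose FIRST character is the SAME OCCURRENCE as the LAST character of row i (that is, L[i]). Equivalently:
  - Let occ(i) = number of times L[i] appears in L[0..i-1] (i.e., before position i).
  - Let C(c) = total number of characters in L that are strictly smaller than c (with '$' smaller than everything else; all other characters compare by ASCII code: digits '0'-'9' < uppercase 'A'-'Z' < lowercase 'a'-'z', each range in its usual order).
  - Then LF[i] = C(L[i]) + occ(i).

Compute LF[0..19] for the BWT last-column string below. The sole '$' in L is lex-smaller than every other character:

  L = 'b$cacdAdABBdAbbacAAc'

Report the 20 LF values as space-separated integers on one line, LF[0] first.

Char counts: '$':1, 'A':5, 'B':2, 'a':2, 'b':3, 'c':4, 'd':3
C (first-col start): C('$')=0, C('A')=1, C('B')=6, C('a')=8, C('b')=10, C('c')=13, C('d')=17
L[0]='b': occ=0, LF[0]=C('b')+0=10+0=10
L[1]='$': occ=0, LF[1]=C('$')+0=0+0=0
L[2]='c': occ=0, LF[2]=C('c')+0=13+0=13
L[3]='a': occ=0, LF[3]=C('a')+0=8+0=8
L[4]='c': occ=1, LF[4]=C('c')+1=13+1=14
L[5]='d': occ=0, LF[5]=C('d')+0=17+0=17
L[6]='A': occ=0, LF[6]=C('A')+0=1+0=1
L[7]='d': occ=1, LF[7]=C('d')+1=17+1=18
L[8]='A': occ=1, LF[8]=C('A')+1=1+1=2
L[9]='B': occ=0, LF[9]=C('B')+0=6+0=6
L[10]='B': occ=1, LF[10]=C('B')+1=6+1=7
L[11]='d': occ=2, LF[11]=C('d')+2=17+2=19
L[12]='A': occ=2, LF[12]=C('A')+2=1+2=3
L[13]='b': occ=1, LF[13]=C('b')+1=10+1=11
L[14]='b': occ=2, LF[14]=C('b')+2=10+2=12
L[15]='a': occ=1, LF[15]=C('a')+1=8+1=9
L[16]='c': occ=2, LF[16]=C('c')+2=13+2=15
L[17]='A': occ=3, LF[17]=C('A')+3=1+3=4
L[18]='A': occ=4, LF[18]=C('A')+4=1+4=5
L[19]='c': occ=3, LF[19]=C('c')+3=13+3=16

Answer: 10 0 13 8 14 17 1 18 2 6 7 19 3 11 12 9 15 4 5 16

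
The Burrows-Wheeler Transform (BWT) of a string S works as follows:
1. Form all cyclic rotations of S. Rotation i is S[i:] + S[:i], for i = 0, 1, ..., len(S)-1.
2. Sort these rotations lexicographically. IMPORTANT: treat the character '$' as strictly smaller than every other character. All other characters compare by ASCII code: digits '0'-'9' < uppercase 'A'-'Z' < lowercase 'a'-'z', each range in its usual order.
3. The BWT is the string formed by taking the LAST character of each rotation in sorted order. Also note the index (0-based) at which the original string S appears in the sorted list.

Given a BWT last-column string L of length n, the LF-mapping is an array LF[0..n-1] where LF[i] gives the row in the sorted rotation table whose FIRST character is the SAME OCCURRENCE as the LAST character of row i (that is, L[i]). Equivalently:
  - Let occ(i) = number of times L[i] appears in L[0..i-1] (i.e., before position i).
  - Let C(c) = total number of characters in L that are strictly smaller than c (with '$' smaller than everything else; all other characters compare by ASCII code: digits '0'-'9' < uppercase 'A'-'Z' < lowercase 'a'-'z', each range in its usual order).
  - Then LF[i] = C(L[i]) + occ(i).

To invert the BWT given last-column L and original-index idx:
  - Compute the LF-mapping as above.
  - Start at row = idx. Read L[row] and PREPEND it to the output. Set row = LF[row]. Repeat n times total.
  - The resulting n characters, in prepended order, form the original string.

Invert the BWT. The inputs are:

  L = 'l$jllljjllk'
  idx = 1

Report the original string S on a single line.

LF mapping: 5 0 1 6 7 8 2 3 9 10 4
Walk LF starting at row 1, prepending L[row]:
  step 1: row=1, L[1]='$', prepend. Next row=LF[1]=0
  step 2: row=0, L[0]='l', prepend. Next row=LF[0]=5
  step 3: row=5, L[5]='l', prepend. Next row=LF[5]=8
  step 4: row=8, L[8]='l', prepend. Next row=LF[8]=9
  step 5: row=9, L[9]='l', prepend. Next row=LF[9]=10
  step 6: row=10, L[10]='k', prepend. Next row=LF[10]=4
  step 7: row=4, L[4]='l', prepend. Next row=LF[4]=7
  step 8: row=7, L[7]='j', prepend. Next row=LF[7]=3
  step 9: row=3, L[3]='l', prepend. Next row=LF[3]=6
  step 10: row=6, L[6]='j', prepend. Next row=LF[6]=2
  step 11: row=2, L[2]='j', prepend. Next row=LF[2]=1
Reversed output: jjljlkllll$

Answer: jjljlkllll$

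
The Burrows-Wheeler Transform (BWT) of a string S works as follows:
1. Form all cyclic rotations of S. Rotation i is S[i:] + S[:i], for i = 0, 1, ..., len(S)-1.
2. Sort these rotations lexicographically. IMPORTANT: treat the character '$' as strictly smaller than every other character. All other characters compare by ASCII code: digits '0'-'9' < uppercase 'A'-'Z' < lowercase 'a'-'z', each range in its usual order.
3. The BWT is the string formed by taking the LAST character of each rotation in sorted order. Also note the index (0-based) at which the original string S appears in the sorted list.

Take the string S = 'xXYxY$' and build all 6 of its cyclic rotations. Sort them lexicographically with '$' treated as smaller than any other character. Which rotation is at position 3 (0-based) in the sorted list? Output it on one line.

All 6 rotations (rotation i = S[i:]+S[:i]):
  rot[0] = xXYxY$
  rot[1] = XYxY$x
  rot[2] = YxY$xX
  rot[3] = xY$xXY
  rot[4] = Y$xXYx
  rot[5] = $xXYxY
Sorted (with $ < everything):
  sorted[0] = $xXYxY
  sorted[1] = XYxY$x
  sorted[2] = Y$xXYx
  sorted[3] = YxY$xX
  sorted[4] = xXYxY$
  sorted[5] = xY$xXY
sorted[3] = YxY$xX

Answer: YxY$xX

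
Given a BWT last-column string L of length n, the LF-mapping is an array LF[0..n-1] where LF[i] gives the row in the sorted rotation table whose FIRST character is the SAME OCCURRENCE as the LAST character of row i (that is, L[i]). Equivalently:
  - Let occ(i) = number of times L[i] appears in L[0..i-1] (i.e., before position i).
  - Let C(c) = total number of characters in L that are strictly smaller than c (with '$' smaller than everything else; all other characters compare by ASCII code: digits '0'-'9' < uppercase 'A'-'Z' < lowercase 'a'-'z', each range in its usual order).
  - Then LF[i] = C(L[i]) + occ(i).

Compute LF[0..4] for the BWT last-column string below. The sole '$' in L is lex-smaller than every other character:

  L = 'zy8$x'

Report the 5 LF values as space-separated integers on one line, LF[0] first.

Answer: 4 3 1 0 2

Derivation:
Char counts: '$':1, '8':1, 'x':1, 'y':1, 'z':1
C (first-col start): C('$')=0, C('8')=1, C('x')=2, C('y')=3, C('z')=4
L[0]='z': occ=0, LF[0]=C('z')+0=4+0=4
L[1]='y': occ=0, LF[1]=C('y')+0=3+0=3
L[2]='8': occ=0, LF[2]=C('8')+0=1+0=1
L[3]='$': occ=0, LF[3]=C('$')+0=0+0=0
L[4]='x': occ=0, LF[4]=C('x')+0=2+0=2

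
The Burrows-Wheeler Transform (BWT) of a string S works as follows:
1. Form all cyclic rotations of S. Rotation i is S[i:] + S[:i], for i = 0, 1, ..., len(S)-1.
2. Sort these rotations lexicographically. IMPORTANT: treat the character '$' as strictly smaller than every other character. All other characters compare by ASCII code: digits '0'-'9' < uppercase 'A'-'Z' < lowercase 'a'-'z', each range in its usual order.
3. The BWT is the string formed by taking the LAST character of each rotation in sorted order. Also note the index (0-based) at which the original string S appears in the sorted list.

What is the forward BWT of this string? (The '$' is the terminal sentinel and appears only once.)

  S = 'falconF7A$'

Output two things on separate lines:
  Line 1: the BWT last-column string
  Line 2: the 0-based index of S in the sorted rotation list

All 10 rotations (rotation i = S[i:]+S[:i]):
  rot[0] = falconF7A$
  rot[1] = alconF7A$f
  rot[2] = lconF7A$fa
  rot[3] = conF7A$fal
  rot[4] = onF7A$falc
  rot[5] = nF7A$falco
  rot[6] = F7A$falcon
  rot[7] = 7A$falconF
  rot[8] = A$falconF7
  rot[9] = $falconF7A
Sorted (with $ < everything):
  sorted[0] = $falconF7A  (last char: 'A')
  sorted[1] = 7A$falconF  (last char: 'F')
  sorted[2] = A$falconF7  (last char: '7')
  sorted[3] = F7A$falcon  (last char: 'n')
  sorted[4] = alconF7A$f  (last char: 'f')
  sorted[5] = conF7A$fal  (last char: 'l')
  sorted[6] = falconF7A$  (last char: '$')
  sorted[7] = lconF7A$fa  (last char: 'a')
  sorted[8] = nF7A$falco  (last char: 'o')
  sorted[9] = onF7A$falc  (last char: 'c')
Last column: AF7nfl$aoc
Original string S is at sorted index 6

Answer: AF7nfl$aoc
6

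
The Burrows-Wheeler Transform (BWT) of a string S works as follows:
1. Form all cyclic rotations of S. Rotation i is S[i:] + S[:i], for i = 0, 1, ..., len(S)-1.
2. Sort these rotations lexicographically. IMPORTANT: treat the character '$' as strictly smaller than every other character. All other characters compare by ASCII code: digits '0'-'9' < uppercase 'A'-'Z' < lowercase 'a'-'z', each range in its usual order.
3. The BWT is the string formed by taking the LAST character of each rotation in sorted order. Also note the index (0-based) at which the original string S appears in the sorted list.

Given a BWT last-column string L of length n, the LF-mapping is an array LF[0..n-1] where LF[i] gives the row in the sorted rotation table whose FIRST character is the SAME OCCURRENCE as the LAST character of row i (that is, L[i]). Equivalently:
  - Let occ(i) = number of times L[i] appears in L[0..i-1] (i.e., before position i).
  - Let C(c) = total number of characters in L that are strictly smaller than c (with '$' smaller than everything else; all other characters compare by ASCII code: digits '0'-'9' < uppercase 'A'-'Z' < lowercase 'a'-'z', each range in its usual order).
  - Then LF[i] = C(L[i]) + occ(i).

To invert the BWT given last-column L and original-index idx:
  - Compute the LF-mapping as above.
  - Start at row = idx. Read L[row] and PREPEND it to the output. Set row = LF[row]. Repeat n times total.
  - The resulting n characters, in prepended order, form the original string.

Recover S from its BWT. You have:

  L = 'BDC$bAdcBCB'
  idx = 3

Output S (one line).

LF mapping: 2 7 5 0 8 1 10 9 3 6 4
Walk LF starting at row 3, prepending L[row]:
  step 1: row=3, L[3]='$', prepend. Next row=LF[3]=0
  step 2: row=0, L[0]='B', prepend. Next row=LF[0]=2
  step 3: row=2, L[2]='C', prepend. Next row=LF[2]=5
  step 4: row=5, L[5]='A', prepend. Next row=LF[5]=1
  step 5: row=1, L[1]='D', prepend. Next row=LF[1]=7
  step 6: row=7, L[7]='c', prepend. Next row=LF[7]=9
  step 7: row=9, L[9]='C', prepend. Next row=LF[9]=6
  step 8: row=6, L[6]='d', prepend. Next row=LF[6]=10
  step 9: row=10, L[10]='B', prepend. Next row=LF[10]=4
  step 10: row=4, L[4]='b', prepend. Next row=LF[4]=8
  step 11: row=8, L[8]='B', prepend. Next row=LF[8]=3
Reversed output: BbBdCcDACB$

Answer: BbBdCcDACB$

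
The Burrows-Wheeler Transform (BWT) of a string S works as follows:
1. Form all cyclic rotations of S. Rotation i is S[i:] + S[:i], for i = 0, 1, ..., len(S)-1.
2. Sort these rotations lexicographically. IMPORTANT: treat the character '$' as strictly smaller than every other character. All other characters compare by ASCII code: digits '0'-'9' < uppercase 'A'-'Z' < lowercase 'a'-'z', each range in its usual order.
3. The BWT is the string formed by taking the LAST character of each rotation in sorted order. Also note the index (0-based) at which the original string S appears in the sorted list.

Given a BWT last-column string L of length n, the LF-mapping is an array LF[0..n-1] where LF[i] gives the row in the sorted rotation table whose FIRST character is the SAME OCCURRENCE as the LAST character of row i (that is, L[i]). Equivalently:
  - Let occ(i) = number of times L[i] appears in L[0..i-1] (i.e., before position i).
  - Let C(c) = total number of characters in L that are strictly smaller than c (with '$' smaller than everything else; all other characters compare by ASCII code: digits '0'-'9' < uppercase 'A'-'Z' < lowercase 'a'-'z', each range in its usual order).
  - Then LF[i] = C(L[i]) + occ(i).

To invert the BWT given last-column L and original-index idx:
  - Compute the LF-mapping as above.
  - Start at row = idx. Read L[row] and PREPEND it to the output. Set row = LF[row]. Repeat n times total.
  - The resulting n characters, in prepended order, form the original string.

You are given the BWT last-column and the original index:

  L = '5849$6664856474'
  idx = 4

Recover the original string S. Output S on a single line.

Answer: 49484465678665$

Derivation:
LF mapping: 5 12 1 14 0 7 8 9 2 13 6 10 3 11 4
Walk LF starting at row 4, prepending L[row]:
  step 1: row=4, L[4]='$', prepend. Next row=LF[4]=0
  step 2: row=0, L[0]='5', prepend. Next row=LF[0]=5
  step 3: row=5, L[5]='6', prepend. Next row=LF[5]=7
  step 4: row=7, L[7]='6', prepend. Next row=LF[7]=9
  step 5: row=9, L[9]='8', prepend. Next row=LF[9]=13
  step 6: row=13, L[13]='7', prepend. Next row=LF[13]=11
  step 7: row=11, L[11]='6', prepend. Next row=LF[11]=10
  step 8: row=10, L[10]='5', prepend. Next row=LF[10]=6
  step 9: row=6, L[6]='6', prepend. Next row=LF[6]=8
  step 10: row=8, L[8]='4', prepend. Next row=LF[8]=2
  step 11: row=2, L[2]='4', prepend. Next row=LF[2]=1
  step 12: row=1, L[1]='8', prepend. Next row=LF[1]=12
  step 13: row=12, L[12]='4', prepend. Next row=LF[12]=3
  step 14: row=3, L[3]='9', prepend. Next row=LF[3]=14
  step 15: row=14, L[14]='4', prepend. Next row=LF[14]=4
Reversed output: 49484465678665$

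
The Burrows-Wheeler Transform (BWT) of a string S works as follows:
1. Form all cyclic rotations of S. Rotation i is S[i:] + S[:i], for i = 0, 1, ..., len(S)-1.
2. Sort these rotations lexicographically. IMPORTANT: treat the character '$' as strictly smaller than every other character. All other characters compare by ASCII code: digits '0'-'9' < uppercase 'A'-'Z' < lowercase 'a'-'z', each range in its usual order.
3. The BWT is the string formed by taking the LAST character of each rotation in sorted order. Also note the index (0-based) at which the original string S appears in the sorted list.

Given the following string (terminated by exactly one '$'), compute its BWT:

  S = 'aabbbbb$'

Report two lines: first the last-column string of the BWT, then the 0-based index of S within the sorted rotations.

All 8 rotations (rotation i = S[i:]+S[:i]):
  rot[0] = aabbbbb$
  rot[1] = abbbbb$a
  rot[2] = bbbbb$aa
  rot[3] = bbbb$aab
  rot[4] = bbb$aabb
  rot[5] = bb$aabbb
  rot[6] = b$aabbbb
  rot[7] = $aabbbbb
Sorted (with $ < everything):
  sorted[0] = $aabbbbb  (last char: 'b')
  sorted[1] = aabbbbb$  (last char: '$')
  sorted[2] = abbbbb$a  (last char: 'a')
  sorted[3] = b$aabbbb  (last char: 'b')
  sorted[4] = bb$aabbb  (last char: 'b')
  sorted[5] = bbb$aabb  (last char: 'b')
  sorted[6] = bbbb$aab  (last char: 'b')
  sorted[7] = bbbbb$aa  (last char: 'a')
Last column: b$abbbba
Original string S is at sorted index 1

Answer: b$abbbba
1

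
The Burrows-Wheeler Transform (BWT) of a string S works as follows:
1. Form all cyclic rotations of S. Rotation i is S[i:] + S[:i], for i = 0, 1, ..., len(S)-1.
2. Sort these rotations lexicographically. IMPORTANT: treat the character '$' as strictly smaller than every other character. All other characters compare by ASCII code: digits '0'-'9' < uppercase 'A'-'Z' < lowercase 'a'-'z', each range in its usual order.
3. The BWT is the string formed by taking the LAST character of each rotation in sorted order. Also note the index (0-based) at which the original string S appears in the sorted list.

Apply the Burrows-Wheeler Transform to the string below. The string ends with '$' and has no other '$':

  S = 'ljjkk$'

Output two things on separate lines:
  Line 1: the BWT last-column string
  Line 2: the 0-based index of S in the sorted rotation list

Answer: kljkj$
5

Derivation:
All 6 rotations (rotation i = S[i:]+S[:i]):
  rot[0] = ljjkk$
  rot[1] = jjkk$l
  rot[2] = jkk$lj
  rot[3] = kk$ljj
  rot[4] = k$ljjk
  rot[5] = $ljjkk
Sorted (with $ < everything):
  sorted[0] = $ljjkk  (last char: 'k')
  sorted[1] = jjkk$l  (last char: 'l')
  sorted[2] = jkk$lj  (last char: 'j')
  sorted[3] = k$ljjk  (last char: 'k')
  sorted[4] = kk$ljj  (last char: 'j')
  sorted[5] = ljjkk$  (last char: '$')
Last column: kljkj$
Original string S is at sorted index 5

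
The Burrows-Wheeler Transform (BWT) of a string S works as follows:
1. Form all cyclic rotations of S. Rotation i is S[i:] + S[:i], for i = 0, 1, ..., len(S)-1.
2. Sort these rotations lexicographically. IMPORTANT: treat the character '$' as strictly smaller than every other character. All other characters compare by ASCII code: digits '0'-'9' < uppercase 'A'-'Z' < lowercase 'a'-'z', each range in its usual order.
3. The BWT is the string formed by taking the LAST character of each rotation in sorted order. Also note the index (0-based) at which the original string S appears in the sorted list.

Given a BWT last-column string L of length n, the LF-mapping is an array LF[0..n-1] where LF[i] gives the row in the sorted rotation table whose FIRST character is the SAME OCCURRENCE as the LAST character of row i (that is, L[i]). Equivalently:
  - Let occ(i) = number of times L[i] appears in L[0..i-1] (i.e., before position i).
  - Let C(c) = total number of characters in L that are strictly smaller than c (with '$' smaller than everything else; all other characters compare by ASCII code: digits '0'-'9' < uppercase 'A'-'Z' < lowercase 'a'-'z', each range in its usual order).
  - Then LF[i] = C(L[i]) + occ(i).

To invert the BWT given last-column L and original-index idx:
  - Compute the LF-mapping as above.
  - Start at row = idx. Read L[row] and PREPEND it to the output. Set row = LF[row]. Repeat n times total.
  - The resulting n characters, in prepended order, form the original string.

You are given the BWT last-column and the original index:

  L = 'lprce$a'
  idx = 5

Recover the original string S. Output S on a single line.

Answer: parcel$

Derivation:
LF mapping: 4 5 6 2 3 0 1
Walk LF starting at row 5, prepending L[row]:
  step 1: row=5, L[5]='$', prepend. Next row=LF[5]=0
  step 2: row=0, L[0]='l', prepend. Next row=LF[0]=4
  step 3: row=4, L[4]='e', prepend. Next row=LF[4]=3
  step 4: row=3, L[3]='c', prepend. Next row=LF[3]=2
  step 5: row=2, L[2]='r', prepend. Next row=LF[2]=6
  step 6: row=6, L[6]='a', prepend. Next row=LF[6]=1
  step 7: row=1, L[1]='p', prepend. Next row=LF[1]=5
Reversed output: parcel$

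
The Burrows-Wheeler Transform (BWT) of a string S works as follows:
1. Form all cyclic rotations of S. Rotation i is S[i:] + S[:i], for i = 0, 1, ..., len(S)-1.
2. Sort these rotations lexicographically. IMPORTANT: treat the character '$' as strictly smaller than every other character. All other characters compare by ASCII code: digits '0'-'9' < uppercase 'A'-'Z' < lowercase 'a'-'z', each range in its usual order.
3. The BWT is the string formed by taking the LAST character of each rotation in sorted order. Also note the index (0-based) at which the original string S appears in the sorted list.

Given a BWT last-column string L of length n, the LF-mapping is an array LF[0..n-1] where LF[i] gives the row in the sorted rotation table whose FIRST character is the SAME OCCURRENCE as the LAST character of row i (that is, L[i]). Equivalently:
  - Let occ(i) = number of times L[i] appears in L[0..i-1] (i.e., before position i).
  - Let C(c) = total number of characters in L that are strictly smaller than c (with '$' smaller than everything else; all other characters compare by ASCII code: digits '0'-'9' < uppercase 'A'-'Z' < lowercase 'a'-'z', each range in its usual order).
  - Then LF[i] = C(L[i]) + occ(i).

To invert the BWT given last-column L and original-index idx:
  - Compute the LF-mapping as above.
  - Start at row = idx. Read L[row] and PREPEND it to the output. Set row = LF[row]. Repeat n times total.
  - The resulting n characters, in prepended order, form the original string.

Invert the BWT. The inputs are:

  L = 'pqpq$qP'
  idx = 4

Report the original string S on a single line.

Answer: qPqqpp$

Derivation:
LF mapping: 2 4 3 5 0 6 1
Walk LF starting at row 4, prepending L[row]:
  step 1: row=4, L[4]='$', prepend. Next row=LF[4]=0
  step 2: row=0, L[0]='p', prepend. Next row=LF[0]=2
  step 3: row=2, L[2]='p', prepend. Next row=LF[2]=3
  step 4: row=3, L[3]='q', prepend. Next row=LF[3]=5
  step 5: row=5, L[5]='q', prepend. Next row=LF[5]=6
  step 6: row=6, L[6]='P', prepend. Next row=LF[6]=1
  step 7: row=1, L[1]='q', prepend. Next row=LF[1]=4
Reversed output: qPqqpp$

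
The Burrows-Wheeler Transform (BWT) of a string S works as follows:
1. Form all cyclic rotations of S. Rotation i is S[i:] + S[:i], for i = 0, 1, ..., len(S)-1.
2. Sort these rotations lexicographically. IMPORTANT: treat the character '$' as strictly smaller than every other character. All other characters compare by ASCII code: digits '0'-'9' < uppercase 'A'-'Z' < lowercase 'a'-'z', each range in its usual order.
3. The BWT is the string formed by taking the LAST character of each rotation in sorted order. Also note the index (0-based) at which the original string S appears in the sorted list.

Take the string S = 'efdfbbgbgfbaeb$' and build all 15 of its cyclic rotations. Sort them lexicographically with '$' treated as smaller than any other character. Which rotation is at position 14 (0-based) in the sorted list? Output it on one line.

Answer: gfbaeb$efdfbbgb

Derivation:
All 15 rotations (rotation i = S[i:]+S[:i]):
  rot[0] = efdfbbgbgfbaeb$
  rot[1] = fdfbbgbgfbaeb$e
  rot[2] = dfbbgbgfbaeb$ef
  rot[3] = fbbgbgfbaeb$efd
  rot[4] = bbgbgfbaeb$efdf
  rot[5] = bgbgfbaeb$efdfb
  rot[6] = gbgfbaeb$efdfbb
  rot[7] = bgfbaeb$efdfbbg
  rot[8] = gfbaeb$efdfbbgb
  rot[9] = fbaeb$efdfbbgbg
  rot[10] = baeb$efdfbbgbgf
  rot[11] = aeb$efdfbbgbgfb
  rot[12] = eb$efdfbbgbgfba
  rot[13] = b$efdfbbgbgfbae
  rot[14] = $efdfbbgbgfbaeb
Sorted (with $ < everything):
  sorted[0] = $efdfbbgbgfbaeb
  sorted[1] = aeb$efdfbbgbgfb
  sorted[2] = b$efdfbbgbgfbae
  sorted[3] = baeb$efdfbbgbgf
  sorted[4] = bbgbgfbaeb$efdf
  sorted[5] = bgbgfbaeb$efdfb
  sorted[6] = bgfbaeb$efdfbbg
  sorted[7] = dfbbgbgfbaeb$ef
  sorted[8] = eb$efdfbbgbgfba
  sorted[9] = efdfbbgbgfbaeb$
  sorted[10] = fbaeb$efdfbbgbg
  sorted[11] = fbbgbgfbaeb$efd
  sorted[12] = fdfbbgbgfbaeb$e
  sorted[13] = gbgfbaeb$efdfbb
  sorted[14] = gfbaeb$efdfbbgb
sorted[14] = gfbaeb$efdfbbgb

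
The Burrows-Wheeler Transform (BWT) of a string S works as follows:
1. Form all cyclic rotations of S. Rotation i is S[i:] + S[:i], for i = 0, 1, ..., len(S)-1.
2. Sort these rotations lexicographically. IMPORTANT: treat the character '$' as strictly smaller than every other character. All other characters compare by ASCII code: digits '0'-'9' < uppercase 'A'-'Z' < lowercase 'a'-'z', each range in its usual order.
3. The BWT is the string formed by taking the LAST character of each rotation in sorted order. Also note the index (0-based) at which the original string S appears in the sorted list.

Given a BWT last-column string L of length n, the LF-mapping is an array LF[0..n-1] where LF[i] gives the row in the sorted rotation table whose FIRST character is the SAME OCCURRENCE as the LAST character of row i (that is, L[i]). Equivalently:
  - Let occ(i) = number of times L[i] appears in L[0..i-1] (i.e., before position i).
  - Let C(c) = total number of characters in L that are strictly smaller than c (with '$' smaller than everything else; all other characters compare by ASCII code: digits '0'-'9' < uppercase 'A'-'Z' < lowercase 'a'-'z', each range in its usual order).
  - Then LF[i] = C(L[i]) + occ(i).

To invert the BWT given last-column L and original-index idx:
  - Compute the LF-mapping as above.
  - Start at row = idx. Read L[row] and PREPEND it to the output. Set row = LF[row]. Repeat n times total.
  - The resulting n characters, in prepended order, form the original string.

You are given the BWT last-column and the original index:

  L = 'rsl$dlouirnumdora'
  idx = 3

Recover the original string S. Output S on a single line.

Answer: drumrolldinosaur$

Derivation:
LF mapping: 11 14 5 0 2 6 9 15 4 12 8 16 7 3 10 13 1
Walk LF starting at row 3, prepending L[row]:
  step 1: row=3, L[3]='$', prepend. Next row=LF[3]=0
  step 2: row=0, L[0]='r', prepend. Next row=LF[0]=11
  step 3: row=11, L[11]='u', prepend. Next row=LF[11]=16
  step 4: row=16, L[16]='a', prepend. Next row=LF[16]=1
  step 5: row=1, L[1]='s', prepend. Next row=LF[1]=14
  step 6: row=14, L[14]='o', prepend. Next row=LF[14]=10
  step 7: row=10, L[10]='n', prepend. Next row=LF[10]=8
  step 8: row=8, L[8]='i', prepend. Next row=LF[8]=4
  step 9: row=4, L[4]='d', prepend. Next row=LF[4]=2
  step 10: row=2, L[2]='l', prepend. Next row=LF[2]=5
  step 11: row=5, L[5]='l', prepend. Next row=LF[5]=6
  step 12: row=6, L[6]='o', prepend. Next row=LF[6]=9
  step 13: row=9, L[9]='r', prepend. Next row=LF[9]=12
  step 14: row=12, L[12]='m', prepend. Next row=LF[12]=7
  step 15: row=7, L[7]='u', prepend. Next row=LF[7]=15
  step 16: row=15, L[15]='r', prepend. Next row=LF[15]=13
  step 17: row=13, L[13]='d', prepend. Next row=LF[13]=3
Reversed output: drumrolldinosaur$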